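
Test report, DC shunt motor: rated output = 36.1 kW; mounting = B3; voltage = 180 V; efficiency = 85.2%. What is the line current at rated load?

235 A

P_out = 36.1 kW = 36100 W
P_in = P_out / η = 36100 / 0.852 = 42371 W
I = P_in / V = 42371 / 180 = 235 A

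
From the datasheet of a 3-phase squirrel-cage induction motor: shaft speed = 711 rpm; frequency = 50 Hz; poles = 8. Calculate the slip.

n_s = 120f/p = 120×50/8 = 750 rpm
s = (n_s − n)/n_s = (750 − 711)/750 = 0.0520

5.20 %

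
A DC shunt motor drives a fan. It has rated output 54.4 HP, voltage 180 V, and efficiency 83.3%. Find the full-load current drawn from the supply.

271 A

P_out = 54.4 × 746 = 40582 W
P_in = P_out / η = 40582 / 0.833 = 48718 W
I = P_in / V = 48718 / 180 = 271 A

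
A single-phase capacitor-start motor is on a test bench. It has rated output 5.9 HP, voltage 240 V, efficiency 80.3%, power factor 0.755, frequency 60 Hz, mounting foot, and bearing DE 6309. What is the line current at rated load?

P_out = 5.9 × 746 = 4401 W
P_in = P_out / η = 4401 / 0.803 = 5481 W
I = P_in / (V·cosφ) = 5481 / (240 × 0.755) = 30.2 A

30.2 A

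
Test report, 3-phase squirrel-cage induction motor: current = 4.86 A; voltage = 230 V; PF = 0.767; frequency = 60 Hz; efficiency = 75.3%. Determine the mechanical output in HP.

P_in = √3·V·I·cosφ = 1.732 × 230 × 4.86 × 0.767 = 1485 W
P_out = η·P_in = 0.753 × 1485 = 1118 W
= 1118/746 = 1.5 HP

1.5 HP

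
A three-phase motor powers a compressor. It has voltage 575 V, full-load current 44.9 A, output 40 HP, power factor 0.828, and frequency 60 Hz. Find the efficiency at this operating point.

P_out = 40 × 746 = 29840 W
P_in = √3·V_L·I_L·cosφ = 1.732 × 575 × 44.9 × 0.828 = 37025 W
η = P_out / P_in = 29840 / 37025 = 0.806 = 80.6%

80.6 %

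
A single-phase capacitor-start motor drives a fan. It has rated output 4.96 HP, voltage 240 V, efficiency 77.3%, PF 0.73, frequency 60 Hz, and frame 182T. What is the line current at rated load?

P_out = 4.96 × 746 = 3700 W
P_in = P_out / η = 3700 / 0.773 = 4787 W
I = P_in / (V·cosφ) = 4787 / (240 × 0.73) = 27.3 A

27.3 A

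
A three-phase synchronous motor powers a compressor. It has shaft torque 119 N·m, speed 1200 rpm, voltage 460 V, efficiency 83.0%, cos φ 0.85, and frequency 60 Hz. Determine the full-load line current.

ω = 2π×1200/60 = 125.7 rad/s; P_out = τω = 119 × 125.7 = 14958 W
P_in = P_out / η = 14958 / 0.830 = 18022 W
I_L = P_in / (√3·V_L·cosφ) = 18022 / (1.732 × 460 × 0.85) = 26.6 A

26.6 A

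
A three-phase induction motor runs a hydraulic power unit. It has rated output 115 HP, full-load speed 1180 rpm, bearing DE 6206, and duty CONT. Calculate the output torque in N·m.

694 N·m

P_out = 115 × 746 = 85790 W
ω = 2π × 1180/60 = 123.6 rad/s
τ = P_out/ω = 85790/123.6 = 694 N·m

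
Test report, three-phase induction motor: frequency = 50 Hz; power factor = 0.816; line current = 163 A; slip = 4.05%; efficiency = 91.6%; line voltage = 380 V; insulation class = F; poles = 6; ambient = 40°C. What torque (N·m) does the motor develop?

798 N·m

P_in = √3·V·I·cosφ = 1.732 × 380 × 163 × 0.816 = 87541 W
P_out = η·P_in = 0.916 × 87541 = 80188 W
n_s = 120×50/6 = 1000 rpm; n = 1000×(1−0.0405) = 960 rpm
ω = 2π×960/60 = 100.5 rad/s
τ = P_out/ω = 80188/100.5 = 798 N·m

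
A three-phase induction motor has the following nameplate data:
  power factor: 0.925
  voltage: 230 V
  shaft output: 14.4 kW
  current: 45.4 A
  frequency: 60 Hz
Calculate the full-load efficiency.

86.1 %

P_out = 14.4 kW = 14400 W
P_in = √3·V_L·I_L·cosφ = 1.732 × 230 × 45.4 × 0.925 = 16729 W
η = P_out / P_in = 14400 / 16729 = 0.861 = 86.1%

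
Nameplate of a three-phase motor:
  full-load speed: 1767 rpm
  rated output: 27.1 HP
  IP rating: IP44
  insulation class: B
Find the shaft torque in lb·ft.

P_out = 27.1 × 746 = 20217 W
ω = 2π × 1767/60 = 185 rad/s
τ = P_out/ω = 20217/185 = 109.3 N·m
In lb·ft: 109.3/1.356 = 80.6 lb·ft

80.6 lb·ft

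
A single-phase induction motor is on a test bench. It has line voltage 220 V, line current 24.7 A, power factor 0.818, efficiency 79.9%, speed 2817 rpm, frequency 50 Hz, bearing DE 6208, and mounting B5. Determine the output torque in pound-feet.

8.88 lb·ft

P_in = V·I·cosφ = 220 × 24.7 × 0.818 = 4445 W
P_out = η·P_in = 0.799 × 4445 = 3552 W
n = 2817 rpm
ω = 2π×2817/60 = 295 rad/s
τ = P_out/ω = 3552/295 = 12.04 N·m
In lb·ft: 12.04/1.356 = 8.88 lb·ft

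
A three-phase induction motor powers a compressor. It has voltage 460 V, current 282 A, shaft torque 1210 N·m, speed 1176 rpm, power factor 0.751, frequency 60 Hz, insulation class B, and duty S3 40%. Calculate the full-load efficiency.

88.3 %

ω = 2π × 1176/60 = 123.2 rad/s; P_out = τω = 1210 × 123.2 = 149072 W
P_in = √3·V_L·I_L·cosφ = 1.732 × 460 × 282 × 0.751 = 168731 W
η = P_out / P_in = 149072 / 168731 = 0.883 = 88.3%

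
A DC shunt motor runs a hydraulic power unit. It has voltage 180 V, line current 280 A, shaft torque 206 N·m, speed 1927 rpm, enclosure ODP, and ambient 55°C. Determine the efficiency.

82.5 %

ω = 2π × 1927/60 = 201.8 rad/s; P_out = τω = 206 × 201.8 = 41571 W
P_in = V·I = 180 × 280 = 50400 W
η = P_out / P_in = 41571 / 50400 = 0.825 = 82.5%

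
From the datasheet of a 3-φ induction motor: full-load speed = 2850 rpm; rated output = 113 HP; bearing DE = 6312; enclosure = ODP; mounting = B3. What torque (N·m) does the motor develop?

P_out = 113 × 746 = 84298 W
ω = 2π × 2850/60 = 298.5 rad/s
τ = P_out/ω = 84298/298.5 = 282 N·m

282 N·m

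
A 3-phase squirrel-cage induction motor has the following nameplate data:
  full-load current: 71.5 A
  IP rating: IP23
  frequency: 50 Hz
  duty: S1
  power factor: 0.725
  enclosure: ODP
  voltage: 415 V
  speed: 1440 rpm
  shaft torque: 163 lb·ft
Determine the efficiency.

89.4 %

τ = 163 lb·ft × 1.356 = 221 N·m
ω = 2π × 1440/60 = 150.8 rad/s; P_out = τω = 221 × 150.8 = 33327 W
P_in = √3·V_L·I_L·cosφ = 1.732 × 415 × 71.5 × 0.725 = 37260 W
η = P_out / P_in = 33327 / 37260 = 0.894 = 89.4%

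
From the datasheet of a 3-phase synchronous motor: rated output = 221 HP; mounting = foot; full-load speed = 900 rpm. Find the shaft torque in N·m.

1750 N·m

P_out = 221 × 746 = 164866 W
ω = 2π × 900/60 = 94.25 rad/s
τ = P_out/ω = 164866/94.25 = 1750 N·m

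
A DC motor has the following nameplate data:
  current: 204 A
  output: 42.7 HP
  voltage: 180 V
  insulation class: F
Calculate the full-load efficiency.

86.7 %

P_out = 42.7 × 746 = 31854 W
P_in = V·I = 180 × 204 = 36720 W
η = P_out / P_in = 31854 / 36720 = 0.867 = 86.7%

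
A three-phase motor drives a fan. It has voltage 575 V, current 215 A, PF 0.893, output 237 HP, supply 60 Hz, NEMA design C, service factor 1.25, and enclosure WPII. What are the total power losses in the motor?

P_in = √3·V·I·cosφ = 1.732×575×215×0.893 = 191208 W
P_out = 237×746 = 176802 W
Losses = P_in − P_out = 191208 − 176802 = 14406 W

14.4 kW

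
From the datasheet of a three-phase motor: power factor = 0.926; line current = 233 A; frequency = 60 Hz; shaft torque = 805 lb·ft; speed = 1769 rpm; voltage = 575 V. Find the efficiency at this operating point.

94.1 %

τ = 805 lb·ft × 1.356 = 1092 N·m
ω = 2π × 1769/60 = 185.2 rad/s; P_out = τω = 1092 × 185.2 = 202238 W
P_in = √3·V_L·I_L·cosφ = 1.732 × 575 × 233 × 0.926 = 214873 W
η = P_out / P_in = 202238 / 214873 = 0.941 = 94.1%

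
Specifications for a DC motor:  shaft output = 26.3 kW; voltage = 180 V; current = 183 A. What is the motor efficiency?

P_out = 26.3 kW = 26300 W
P_in = V·I = 180 × 183 = 32940 W
η = P_out / P_in = 26300 / 32940 = 0.798 = 79.8%

79.8 %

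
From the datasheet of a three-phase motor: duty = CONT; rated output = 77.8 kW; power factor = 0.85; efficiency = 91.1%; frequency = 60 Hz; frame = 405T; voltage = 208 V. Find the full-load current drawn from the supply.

279 A

P_out = 77.8 kW = 77800 W
P_in = P_out / η = 77800 / 0.911 = 85401 W
I_L = P_in / (√3·V_L·cosφ) = 85401 / (1.732 × 208 × 0.85) = 279 A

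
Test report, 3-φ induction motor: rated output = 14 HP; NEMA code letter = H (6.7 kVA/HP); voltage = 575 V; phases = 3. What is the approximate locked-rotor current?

S_LR = 6.7 × 14 = 93.8 kVA
I_LR = S_LR/(√3·V_L) = 93800/(1.732×575) = 94.2 A

94.2 A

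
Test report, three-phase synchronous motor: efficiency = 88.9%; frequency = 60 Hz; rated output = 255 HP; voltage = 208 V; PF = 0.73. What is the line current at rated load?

814 A

P_out = 255 × 746 = 190230 W
P_in = P_out / η = 190230 / 0.889 = 213982 W
I_L = P_in / (√3·V_L·cosφ) = 213982 / (1.732 × 208 × 0.73) = 814 A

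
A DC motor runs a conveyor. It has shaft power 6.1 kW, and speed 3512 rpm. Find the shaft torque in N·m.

16.6 N·m

ω = 2π × 3512/60 = 367.8 rad/s
τ = P/ω = 6100/367.8 = 16.6 N·m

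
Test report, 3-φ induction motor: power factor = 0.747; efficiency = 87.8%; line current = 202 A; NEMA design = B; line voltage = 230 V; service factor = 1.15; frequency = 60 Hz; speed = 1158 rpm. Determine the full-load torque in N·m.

P_in = √3·V·I·cosφ = 1.732 × 230 × 202 × 0.747 = 60110 W
P_out = η·P_in = 0.878 × 60110 = 52777 W
n = 1158 rpm
ω = 2π×1158/60 = 121.3 rad/s
τ = P_out/ω = 52777/121.3 = 435 N·m

435 N·m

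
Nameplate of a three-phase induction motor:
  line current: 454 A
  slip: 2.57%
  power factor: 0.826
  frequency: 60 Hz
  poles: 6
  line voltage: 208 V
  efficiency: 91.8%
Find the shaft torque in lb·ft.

P_in = √3·V·I·cosφ = 1.732 × 208 × 454 × 0.826 = 135097 W
P_out = η·P_in = 0.918 × 135097 = 124019 W
n_s = 120×60/6 = 1200 rpm; n = 1200×(1−0.0257) = 1169 rpm
ω = 2π×1169/60 = 122.4 rad/s
τ = P_out/ω = 124019/122.4 = 1013 N·m
In lb·ft: 1013/1.356 = 747 lb·ft

747 lb·ft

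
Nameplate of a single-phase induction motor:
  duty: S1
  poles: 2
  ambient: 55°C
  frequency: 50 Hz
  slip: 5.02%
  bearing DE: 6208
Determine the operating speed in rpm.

2849 rpm

n_s = 120f/p = 120×50/2 = 3000 rpm
n = n_s(1 − s) = 3000 × (1 − 0.0502) = 2849 rpm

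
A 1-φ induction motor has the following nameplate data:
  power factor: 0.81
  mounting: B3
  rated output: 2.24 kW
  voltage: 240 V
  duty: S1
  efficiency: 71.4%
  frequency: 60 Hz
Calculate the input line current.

P_out = 2.24 kW = 2240 W
P_in = P_out / η = 2240 / 0.714 = 3137 W
I = P_in / (V·cosφ) = 3137 / (240 × 0.81) = 16.1 A

16.1 A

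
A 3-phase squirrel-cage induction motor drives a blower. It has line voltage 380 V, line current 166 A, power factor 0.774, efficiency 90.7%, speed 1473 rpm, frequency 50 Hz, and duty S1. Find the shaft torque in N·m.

497 N·m

P_in = √3·V·I·cosφ = 1.732 × 380 × 166 × 0.774 = 84563 W
P_out = η·P_in = 0.907 × 84563 = 76699 W
n = 1473 rpm
ω = 2π×1473/60 = 154.3 rad/s
τ = P_out/ω = 76699/154.3 = 497 N·m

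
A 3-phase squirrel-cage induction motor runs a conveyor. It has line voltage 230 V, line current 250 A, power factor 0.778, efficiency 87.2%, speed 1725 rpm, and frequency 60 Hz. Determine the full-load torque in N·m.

374 N·m

P_in = √3·V·I·cosφ = 1.732 × 230 × 250 × 0.778 = 77481 W
P_out = η·P_in = 0.872 × 77481 = 67563 W
n = 1725 rpm
ω = 2π×1725/60 = 180.6 rad/s
τ = P_out/ω = 67563/180.6 = 374 N·m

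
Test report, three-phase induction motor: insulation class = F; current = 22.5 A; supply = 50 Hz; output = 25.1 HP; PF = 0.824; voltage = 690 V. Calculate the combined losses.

P_in = √3·V·I·cosφ = 1.732×690×22.5×0.824 = 22157 W
P_out = 25.1×746 = 18725 W
Losses = P_in − P_out = 22157 − 18725 = 3432 W

3.43 kW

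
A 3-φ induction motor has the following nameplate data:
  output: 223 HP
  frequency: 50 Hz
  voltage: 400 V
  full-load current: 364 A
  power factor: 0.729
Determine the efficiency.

P_out = 223 × 746 = 166358 W
P_in = √3·V_L·I_L·cosφ = 1.732 × 400 × 364 × 0.729 = 183839 W
η = P_out / P_in = 166358 / 183839 = 0.905 = 90.5%

90.5 %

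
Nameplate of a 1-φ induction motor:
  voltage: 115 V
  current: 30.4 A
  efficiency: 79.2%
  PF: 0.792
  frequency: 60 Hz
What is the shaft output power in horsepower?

2.94 HP

P_in = V·I·cosφ = 115 × 30.4 × 0.792 = 2769 W
P_out = η·P_in = 0.792 × 2769 = 2193 W
= 2193/746 = 2.94 HP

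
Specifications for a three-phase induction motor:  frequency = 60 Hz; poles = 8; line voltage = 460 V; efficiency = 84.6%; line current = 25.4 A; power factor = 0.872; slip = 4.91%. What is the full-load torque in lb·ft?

123 lb·ft

P_in = √3·V·I·cosφ = 1.732 × 460 × 25.4 × 0.872 = 17646 W
P_out = η·P_in = 0.846 × 17646 = 14929 W
n_s = 120×60/8 = 900 rpm; n = 900×(1−0.0491) = 856 rpm
ω = 2π×856/60 = 89.64 rad/s
τ = P_out/ω = 14929/89.64 = 166.5 N·m
In lb·ft: 166.5/1.356 = 123 lb·ft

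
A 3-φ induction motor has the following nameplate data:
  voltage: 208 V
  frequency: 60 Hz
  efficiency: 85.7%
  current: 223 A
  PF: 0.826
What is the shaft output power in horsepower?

P_in = √3·V·I·cosφ = 1.732 × 208 × 223 × 0.826 = 66358 W
P_out = η·P_in = 0.857 × 66358 = 56869 W
= 56869/746 = 76.2 HP

76.2 HP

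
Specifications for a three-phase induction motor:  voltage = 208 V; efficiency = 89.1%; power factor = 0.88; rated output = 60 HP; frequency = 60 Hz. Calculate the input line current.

P_out = 60 × 746 = 44760 W
P_in = P_out / η = 44760 / 0.891 = 50236 W
I_L = P_in / (√3·V_L·cosφ) = 50236 / (1.732 × 208 × 0.88) = 158 A

158 A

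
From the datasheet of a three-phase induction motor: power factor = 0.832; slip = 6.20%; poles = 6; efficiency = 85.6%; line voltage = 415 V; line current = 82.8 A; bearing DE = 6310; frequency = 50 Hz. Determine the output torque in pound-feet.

318 lb·ft

P_in = √3·V·I·cosφ = 1.732 × 415 × 82.8 × 0.832 = 49516 W
P_out = η·P_in = 0.856 × 49516 = 42386 W
n_s = 120×50/6 = 1000 rpm; n = 1000×(1−0.062) = 938 rpm
ω = 2π×938/60 = 98.23 rad/s
τ = P_out/ω = 42386/98.23 = 431.5 N·m
In lb·ft: 431.5/1.356 = 318 lb·ft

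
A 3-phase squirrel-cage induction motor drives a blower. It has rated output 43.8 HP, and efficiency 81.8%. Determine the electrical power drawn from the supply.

39.9 kW

P_out = 43.8 × 746 = 32675 W
P_in = P_out/η = 32675/0.818 = 39945 W = 39.9 kW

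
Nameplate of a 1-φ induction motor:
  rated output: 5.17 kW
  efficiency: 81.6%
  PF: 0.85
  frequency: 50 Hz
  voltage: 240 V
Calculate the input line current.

P_out = 5.17 kW = 5170 W
P_in = P_out / η = 5170 / 0.816 = 6336 W
I = P_in / (V·cosφ) = 6336 / (240 × 0.85) = 31.1 A

31.1 A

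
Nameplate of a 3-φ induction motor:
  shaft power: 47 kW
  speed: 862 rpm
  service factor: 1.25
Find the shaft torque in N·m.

ω = 2π × 862/60 = 90.27 rad/s
τ = P/ω = 47000/90.27 = 521 N·m

521 N·m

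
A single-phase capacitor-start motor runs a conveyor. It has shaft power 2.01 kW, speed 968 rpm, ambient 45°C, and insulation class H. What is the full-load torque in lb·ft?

14.6 lb·ft

ω = 2π × 968/60 = 101.4 rad/s
τ = P/ω = 2010/101.4 = 19.82 N·m
In lb·ft: 19.82/1.356 = 14.6 lb·ft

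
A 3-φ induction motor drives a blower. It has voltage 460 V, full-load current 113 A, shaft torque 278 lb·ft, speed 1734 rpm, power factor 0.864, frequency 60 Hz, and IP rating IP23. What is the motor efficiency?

τ = 278 lb·ft × 1.356 = 377 N·m
ω = 2π × 1734/60 = 181.6 rad/s; P_out = τω = 377 × 181.6 = 68463 W
P_in = √3·V_L·I_L·cosφ = 1.732 × 460 × 113 × 0.864 = 77785 W
η = P_out / P_in = 68463 / 77785 = 0.880 = 88.0%

88.0 %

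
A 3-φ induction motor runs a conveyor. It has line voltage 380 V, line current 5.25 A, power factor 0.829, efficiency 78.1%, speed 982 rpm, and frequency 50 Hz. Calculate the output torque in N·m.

21.8 N·m

P_in = √3·V·I·cosφ = 1.732 × 380 × 5.25 × 0.829 = 2864 W
P_out = η·P_in = 0.781 × 2864 = 2237 W
n = 982 rpm
ω = 2π×982/60 = 102.8 rad/s
τ = P_out/ω = 2237/102.8 = 21.8 N·m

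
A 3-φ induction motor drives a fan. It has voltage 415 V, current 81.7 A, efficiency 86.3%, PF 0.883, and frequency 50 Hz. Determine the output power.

P_in = √3·V·I·cosφ = 1.732 × 415 × 81.7 × 0.883 = 51854 W
P_out = η·P_in = 0.863 × 51854 = 44750 W

44.8 kW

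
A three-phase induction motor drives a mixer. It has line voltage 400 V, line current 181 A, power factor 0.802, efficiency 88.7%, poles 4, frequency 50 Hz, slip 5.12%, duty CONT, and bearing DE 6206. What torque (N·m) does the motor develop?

P_in = √3·V·I·cosφ = 1.732 × 400 × 181 × 0.802 = 100568 W
P_out = η·P_in = 0.887 × 100568 = 89204 W
n_s = 120×50/4 = 1500 rpm; n = 1500×(1−0.0512) = 1423 rpm
ω = 2π×1423/60 = 149 rad/s
τ = P_out/ω = 89204/149 = 599 N·m

599 N·m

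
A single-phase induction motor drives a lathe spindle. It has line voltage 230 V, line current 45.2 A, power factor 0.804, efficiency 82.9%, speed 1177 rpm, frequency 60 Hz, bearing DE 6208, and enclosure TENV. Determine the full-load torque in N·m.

56.2 N·m

P_in = V·I·cosφ = 230 × 45.2 × 0.804 = 8358 W
P_out = η·P_in = 0.829 × 8358 = 6929 W
n = 1177 rpm
ω = 2π×1177/60 = 123.3 rad/s
τ = P_out/ω = 6929/123.3 = 56.2 N·m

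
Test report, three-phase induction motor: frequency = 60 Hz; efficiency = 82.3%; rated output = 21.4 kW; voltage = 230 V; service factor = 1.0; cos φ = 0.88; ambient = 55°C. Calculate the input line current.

P_out = 21.4 kW = 21400 W
P_in = P_out / η = 21400 / 0.823 = 26002 W
I_L = P_in / (√3·V_L·cosφ) = 26002 / (1.732 × 230 × 0.88) = 74.2 A

74.2 A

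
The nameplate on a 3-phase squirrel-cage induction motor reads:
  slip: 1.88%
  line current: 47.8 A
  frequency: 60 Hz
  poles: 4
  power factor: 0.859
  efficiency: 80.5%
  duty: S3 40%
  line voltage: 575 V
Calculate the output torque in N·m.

178 N·m

P_in = √3·V·I·cosφ = 1.732 × 575 × 47.8 × 0.859 = 40892 W
P_out = η·P_in = 0.805 × 40892 = 32918 W
n_s = 120×60/4 = 1800 rpm; n = 1800×(1−0.0188) = 1766 rpm
ω = 2π×1766/60 = 184.9 rad/s
τ = P_out/ω = 32918/184.9 = 178 N·m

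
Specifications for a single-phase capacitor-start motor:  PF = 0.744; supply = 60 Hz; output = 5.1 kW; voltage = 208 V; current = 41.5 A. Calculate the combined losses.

1.32 kW

P_in = V·I·cosφ = 208×41.5×0.744 = 6422 W
P_out = 5100 W
Losses = P_in − P_out = 6422 − 5100 = 1322 W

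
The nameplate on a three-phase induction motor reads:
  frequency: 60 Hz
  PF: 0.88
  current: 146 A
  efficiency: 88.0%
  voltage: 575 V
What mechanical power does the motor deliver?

113 kW

P_in = √3·V·I·cosφ = 1.732 × 575 × 146 × 0.88 = 127953 W
P_out = η·P_in = 0.88 × 127953 = 112599 W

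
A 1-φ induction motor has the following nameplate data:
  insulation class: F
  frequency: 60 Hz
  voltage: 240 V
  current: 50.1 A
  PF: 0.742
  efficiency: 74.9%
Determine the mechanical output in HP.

8.96 HP

P_in = V·I·cosφ = 240 × 50.1 × 0.742 = 8922 W
P_out = η·P_in = 0.749 × 8922 = 6683 W
= 6683/746 = 8.96 HP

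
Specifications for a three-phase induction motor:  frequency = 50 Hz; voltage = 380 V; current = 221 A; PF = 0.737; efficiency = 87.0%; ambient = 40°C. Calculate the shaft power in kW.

P_in = √3·V·I·cosφ = 1.732 × 380 × 221 × 0.737 = 107199 W
P_out = η·P_in = 0.87 × 107199 = 93263 W

93.3 kW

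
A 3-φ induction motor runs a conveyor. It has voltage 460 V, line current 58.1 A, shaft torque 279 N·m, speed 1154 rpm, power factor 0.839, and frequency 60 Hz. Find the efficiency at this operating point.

ω = 2π × 1154/60 = 120.8 rad/s; P_out = τω = 279 × 120.8 = 33703 W
P_in = √3·V_L·I_L·cosφ = 1.732 × 460 × 58.1 × 0.839 = 38837 W
η = P_out / P_in = 33703 / 38837 = 0.868 = 86.8%

86.8 %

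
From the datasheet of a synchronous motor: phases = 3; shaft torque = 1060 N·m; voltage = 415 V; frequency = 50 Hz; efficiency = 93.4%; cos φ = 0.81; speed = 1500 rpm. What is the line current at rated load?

ω = 2π×1500/60 = 157.1 rad/s; P_out = τω = 1060 × 157.1 = 166526 W
P_in = P_out / η = 166526 / 0.934 = 178293 W
I_L = P_in / (√3·V_L·cosφ) = 178293 / (1.732 × 415 × 0.81) = 306 A

306 A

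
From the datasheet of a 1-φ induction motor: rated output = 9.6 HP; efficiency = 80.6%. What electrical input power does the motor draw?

P_out = 9.6 × 746 = 7162 W
P_in = P_out/η = 7162/0.806 = 8886 W = 8.89 kW

8.89 kW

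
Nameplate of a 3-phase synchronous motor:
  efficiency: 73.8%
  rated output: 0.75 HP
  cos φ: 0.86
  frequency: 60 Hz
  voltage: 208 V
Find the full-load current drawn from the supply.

P_out = 0.75 × 746 = 560 W
P_in = P_out / η = 560 / 0.738 = 759 W
I_L = P_in / (√3·V_L·cosφ) = 759 / (1.732 × 208 × 0.86) = 2.45 A

2.45 A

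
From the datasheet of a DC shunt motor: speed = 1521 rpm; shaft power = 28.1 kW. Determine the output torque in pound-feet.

ω = 2π × 1521/60 = 159.3 rad/s
τ = P/ω = 28100/159.3 = 176.4 N·m
In lb·ft: 176.4/1.356 = 130 lb·ft

130 lb·ft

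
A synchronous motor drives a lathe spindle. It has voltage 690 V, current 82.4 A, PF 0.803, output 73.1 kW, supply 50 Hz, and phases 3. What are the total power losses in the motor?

5980 W

P_in = √3·V·I·cosφ = 1.732×690×82.4×0.803 = 79075 W
P_out = 73100 W
Losses = P_in − P_out = 79075 − 73100 = 5975 W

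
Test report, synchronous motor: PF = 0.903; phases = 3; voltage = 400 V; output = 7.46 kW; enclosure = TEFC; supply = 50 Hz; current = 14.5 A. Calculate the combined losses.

P_in = √3·V·I·cosφ = 1.732×400×14.5×0.903 = 9071 W
P_out = 7460 W
Losses = P_in − P_out = 9071 − 7460 = 1611 W

1610 W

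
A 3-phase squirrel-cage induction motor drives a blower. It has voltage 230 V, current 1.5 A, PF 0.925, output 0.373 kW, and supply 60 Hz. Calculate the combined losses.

P_in = √3·V·I·cosφ = 1.732×230×1.5×0.925 = 553 W
P_out = 373 W
Losses = P_in − P_out = 553 − 373 = 180 W

180 W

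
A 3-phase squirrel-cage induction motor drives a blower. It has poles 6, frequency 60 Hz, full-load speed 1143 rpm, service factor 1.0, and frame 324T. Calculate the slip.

n_s = 120f/p = 120×60/6 = 1200 rpm
s = (n_s − n)/n_s = (1200 − 1143)/1200 = 0.0475

4.75 %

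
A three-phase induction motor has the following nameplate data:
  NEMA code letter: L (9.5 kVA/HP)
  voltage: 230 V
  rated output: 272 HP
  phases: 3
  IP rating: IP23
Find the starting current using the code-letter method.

6490 A

S_LR = 9.5 × 272 = 2584 kVA
I_LR = S_LR/(√3·V_L) = 2584000/(1.732×230) = 6490 A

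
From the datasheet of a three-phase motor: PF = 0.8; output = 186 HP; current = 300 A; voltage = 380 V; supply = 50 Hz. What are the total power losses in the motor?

19.2 kW

P_in = √3·V·I·cosφ = 1.732×380×300×0.8 = 157958 W
P_out = 186×746 = 138756 W
Losses = P_in − P_out = 157958 − 138756 = 19202 W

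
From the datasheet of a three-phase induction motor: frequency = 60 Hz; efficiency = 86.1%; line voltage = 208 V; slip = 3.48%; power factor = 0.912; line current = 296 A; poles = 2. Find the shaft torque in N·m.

230 N·m

P_in = √3·V·I·cosφ = 1.732 × 208 × 296 × 0.912 = 97252 W
P_out = η·P_in = 0.861 × 97252 = 83734 W
n_s = 120×60/2 = 3600 rpm; n = 3600×(1−0.0348) = 3475 rpm
ω = 2π×3475/60 = 363.9 rad/s
τ = P_out/ω = 83734/363.9 = 230 N·m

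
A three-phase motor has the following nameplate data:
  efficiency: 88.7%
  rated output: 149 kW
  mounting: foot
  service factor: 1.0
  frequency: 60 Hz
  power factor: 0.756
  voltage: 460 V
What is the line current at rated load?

P_out = 149 kW = 149000 W
P_in = P_out / η = 149000 / 0.887 = 167982 W
I_L = P_in / (√3·V_L·cosφ) = 167982 / (1.732 × 460 × 0.756) = 279 A

279 A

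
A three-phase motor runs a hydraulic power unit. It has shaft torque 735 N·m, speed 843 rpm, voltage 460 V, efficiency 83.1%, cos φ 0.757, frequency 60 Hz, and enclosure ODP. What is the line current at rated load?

ω = 2π×843/60 = 88.28 rad/s; P_out = τω = 735 × 88.28 = 64886 W
P_in = P_out / η = 64886 / 0.831 = 78082 W
I_L = P_in / (√3·V_L·cosφ) = 78082 / (1.732 × 460 × 0.757) = 129 A

129 A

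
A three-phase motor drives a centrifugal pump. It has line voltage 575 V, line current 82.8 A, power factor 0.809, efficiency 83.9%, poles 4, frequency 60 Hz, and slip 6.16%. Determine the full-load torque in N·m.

316 N·m

P_in = √3·V·I·cosφ = 1.732 × 575 × 82.8 × 0.809 = 66711 W
P_out = η·P_in = 0.839 × 66711 = 55971 W
n_s = 120×60/4 = 1800 rpm; n = 1800×(1−0.0616) = 1689 rpm
ω = 2π×1689/60 = 176.9 rad/s
τ = P_out/ω = 55971/176.9 = 316 N·m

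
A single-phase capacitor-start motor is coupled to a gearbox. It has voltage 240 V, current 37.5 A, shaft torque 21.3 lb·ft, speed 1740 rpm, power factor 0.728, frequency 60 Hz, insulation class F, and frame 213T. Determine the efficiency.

80.3 %

τ = 21.3 lb·ft × 1.356 = 28.88 N·m
ω = 2π × 1740/60 = 182.2 rad/s; P_out = τω = 28.88 × 182.2 = 5262 W
P_in = V·I·cosφ = 240 × 37.5 × 0.728 = 6552 W
η = P_out / P_in = 5262 / 6552 = 0.803 = 80.3%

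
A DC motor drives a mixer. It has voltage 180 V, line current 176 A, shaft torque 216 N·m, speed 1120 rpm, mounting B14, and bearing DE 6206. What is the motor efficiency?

80.0 %

ω = 2π × 1120/60 = 117.3 rad/s; P_out = τω = 216 × 117.3 = 25337 W
P_in = V·I = 180 × 176 = 31680 W
η = P_out / P_in = 25337 / 31680 = 0.800 = 80.0%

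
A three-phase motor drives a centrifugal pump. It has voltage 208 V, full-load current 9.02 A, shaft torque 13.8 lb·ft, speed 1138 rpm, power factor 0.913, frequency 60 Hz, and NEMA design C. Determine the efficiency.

75.2 %

τ = 13.8 lb·ft × 1.356 = 18.71 N·m
ω = 2π × 1138/60 = 119.2 rad/s; P_out = τω = 18.71 × 119.2 = 2230 W
P_in = √3·V_L·I_L·cosφ = 1.732 × 208 × 9.02 × 0.913 = 2967 W
η = P_out / P_in = 2230 / 2967 = 0.752 = 75.2%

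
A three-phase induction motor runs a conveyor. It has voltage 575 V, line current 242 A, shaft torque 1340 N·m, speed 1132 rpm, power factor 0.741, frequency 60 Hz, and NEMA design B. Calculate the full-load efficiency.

88.9 %

ω = 2π × 1132/60 = 118.5 rad/s; P_out = τω = 1340 × 118.5 = 158790 W
P_in = √3·V_L·I_L·cosφ = 1.732 × 575 × 242 × 0.741 = 178587 W
η = P_out / P_in = 158790 / 178587 = 0.889 = 88.9%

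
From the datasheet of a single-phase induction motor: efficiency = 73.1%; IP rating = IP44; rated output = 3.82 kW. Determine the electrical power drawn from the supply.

5.23 kW

P_out = 3820 W
P_in = P_out/η = 3820/0.731 = 5226 W = 5.23 kW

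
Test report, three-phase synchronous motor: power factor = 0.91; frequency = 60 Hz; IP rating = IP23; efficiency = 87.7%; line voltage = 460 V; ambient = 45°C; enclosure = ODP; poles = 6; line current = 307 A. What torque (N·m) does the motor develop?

1550 N·m

P_in = √3·V·I·cosφ = 1.732 × 460 × 307 × 0.91 = 222580 W
P_out = η·P_in = 0.877 × 222580 = 195203 W
n = n_s = 120×60/6 = 1200 rpm (synchronous)
ω = 2π×1200/60 = 125.7 rad/s
τ = P_out/ω = 195203/125.7 = 1550 N·m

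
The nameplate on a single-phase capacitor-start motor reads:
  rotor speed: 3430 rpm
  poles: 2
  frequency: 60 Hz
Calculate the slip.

n_s = 120f/p = 120×60/2 = 3600 rpm
s = (n_s − n)/n_s = (3600 − 3430)/3600 = 0.0472

4.72 %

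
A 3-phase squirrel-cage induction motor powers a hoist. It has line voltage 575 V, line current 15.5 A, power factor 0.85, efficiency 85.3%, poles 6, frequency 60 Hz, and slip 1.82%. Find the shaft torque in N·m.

P_in = √3·V·I·cosφ = 1.732 × 575 × 15.5 × 0.85 = 13121 W
P_out = η·P_in = 0.853 × 13121 = 11192 W
n_s = 120×60/6 = 1200 rpm; n = 1200×(1−0.0182) = 1178 rpm
ω = 2π×1178/60 = 123.4 rad/s
τ = P_out/ω = 11192/123.4 = 90.7 N·m

90.7 N·m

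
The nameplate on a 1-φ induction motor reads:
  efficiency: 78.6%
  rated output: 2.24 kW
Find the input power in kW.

2.85 kW

P_out = 2240 W
P_in = P_out/η = 2240/0.786 = 2850 W = 2.85 kW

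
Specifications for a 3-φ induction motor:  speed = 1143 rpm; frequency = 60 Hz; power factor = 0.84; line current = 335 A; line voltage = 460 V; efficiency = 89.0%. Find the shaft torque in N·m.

1670 N·m

P_in = √3·V·I·cosφ = 1.732 × 460 × 335 × 0.84 = 224197 W
P_out = η·P_in = 0.89 × 224197 = 199535 W
n = 1143 rpm
ω = 2π×1143/60 = 119.7 rad/s
τ = P_out/ω = 199535/119.7 = 1670 N·m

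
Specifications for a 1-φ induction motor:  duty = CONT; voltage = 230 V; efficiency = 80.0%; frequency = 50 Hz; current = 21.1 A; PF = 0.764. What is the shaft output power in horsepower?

P_in = V·I·cosφ = 230 × 21.1 × 0.764 = 3708 W
P_out = η·P_in = 0.8 × 3708 = 2966 W
= 2966/746 = 3.98 HP

3.98 HP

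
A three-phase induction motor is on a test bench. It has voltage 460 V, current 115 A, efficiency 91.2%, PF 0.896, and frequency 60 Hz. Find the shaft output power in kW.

74.9 kW

P_in = √3·V·I·cosφ = 1.732 × 460 × 115 × 0.896 = 82094 W
P_out = η·P_in = 0.912 × 82094 = 74870 W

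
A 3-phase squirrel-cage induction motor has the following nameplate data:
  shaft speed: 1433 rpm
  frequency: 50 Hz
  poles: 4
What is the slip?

4.47 %

n_s = 120f/p = 120×50/4 = 1500 rpm
s = (n_s − n)/n_s = (1500 − 1433)/1500 = 0.0447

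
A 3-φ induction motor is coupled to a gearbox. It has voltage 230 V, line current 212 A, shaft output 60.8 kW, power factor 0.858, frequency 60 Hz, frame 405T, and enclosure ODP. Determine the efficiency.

83.9 %

P_out = 60.8 kW = 60800 W
P_in = √3·V_L·I_L·cosφ = 1.732 × 230 × 212 × 0.858 = 72460 W
η = P_out / P_in = 60800 / 72460 = 0.839 = 83.9%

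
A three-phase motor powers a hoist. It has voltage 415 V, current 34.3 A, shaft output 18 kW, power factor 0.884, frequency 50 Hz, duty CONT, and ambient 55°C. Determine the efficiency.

P_out = 18 kW = 18000 W
P_in = √3·V_L·I_L·cosφ = 1.732 × 415 × 34.3 × 0.884 = 21794 W
η = P_out / P_in = 18000 / 21794 = 0.826 = 82.6%

82.6 %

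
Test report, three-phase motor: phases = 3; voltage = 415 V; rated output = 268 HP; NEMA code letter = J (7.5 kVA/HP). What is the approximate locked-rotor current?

S_LR = 7.5 × 268 = 2010 kVA
I_LR = S_LR/(√3·V_L) = 2010000/(1.732×415) = 2800 A

2800 A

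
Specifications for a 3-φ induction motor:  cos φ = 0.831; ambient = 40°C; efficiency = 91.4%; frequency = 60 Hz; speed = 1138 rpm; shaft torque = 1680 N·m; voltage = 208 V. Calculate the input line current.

732 A

ω = 2π×1138/60 = 119.2 rad/s; P_out = τω = 1680 × 119.2 = 200256 W
P_in = P_out / η = 200256 / 0.914 = 219098 W
I_L = P_in / (√3·V_L·cosφ) = 219098 / (1.732 × 208 × 0.831) = 732 A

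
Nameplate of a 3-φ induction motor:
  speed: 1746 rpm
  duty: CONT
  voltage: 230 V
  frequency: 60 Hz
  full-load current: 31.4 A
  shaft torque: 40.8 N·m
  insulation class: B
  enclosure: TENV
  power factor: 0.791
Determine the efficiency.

ω = 2π × 1746/60 = 182.8 rad/s; P_out = τω = 40.8 × 182.8 = 7458 W
P_in = √3·V_L·I_L·cosφ = 1.732 × 230 × 31.4 × 0.791 = 9894 W
η = P_out / P_in = 7458 / 9894 = 0.754 = 75.4%

75.4 %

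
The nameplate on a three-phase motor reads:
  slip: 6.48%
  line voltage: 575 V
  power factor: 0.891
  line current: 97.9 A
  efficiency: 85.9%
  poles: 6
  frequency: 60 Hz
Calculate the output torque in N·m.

635 N·m

P_in = √3·V·I·cosφ = 1.732 × 575 × 97.9 × 0.891 = 86871 W
P_out = η·P_in = 0.859 × 86871 = 74622 W
n_s = 120×60/6 = 1200 rpm; n = 1200×(1−0.0648) = 1122 rpm
ω = 2π×1122/60 = 117.5 rad/s
τ = P_out/ω = 74622/117.5 = 635 N·m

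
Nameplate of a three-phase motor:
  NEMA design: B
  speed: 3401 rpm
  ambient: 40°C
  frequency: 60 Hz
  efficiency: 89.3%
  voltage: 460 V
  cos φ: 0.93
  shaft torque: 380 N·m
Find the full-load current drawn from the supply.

205 A

ω = 2π×3401/60 = 356.2 rad/s; P_out = τω = 380 × 356.2 = 135356 W
P_in = P_out / η = 135356 / 0.893 = 151574 W
I_L = P_in / (√3·V_L·cosφ) = 151574 / (1.732 × 460 × 0.93) = 205 A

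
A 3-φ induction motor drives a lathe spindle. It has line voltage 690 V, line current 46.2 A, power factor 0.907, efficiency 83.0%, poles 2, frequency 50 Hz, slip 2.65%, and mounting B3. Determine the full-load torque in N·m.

136 N·m

P_in = √3·V·I·cosφ = 1.732 × 690 × 46.2 × 0.907 = 50078 W
P_out = η·P_in = 0.83 × 50078 = 41565 W
n_s = 120×50/2 = 3000 rpm; n = 3000×(1−0.0265) = 2921 rpm
ω = 2π×2921/60 = 305.9 rad/s
τ = P_out/ω = 41565/305.9 = 136 N·m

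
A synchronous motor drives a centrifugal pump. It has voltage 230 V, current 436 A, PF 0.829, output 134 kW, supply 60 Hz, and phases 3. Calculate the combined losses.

P_in = √3·V·I·cosφ = 1.732×230×436×0.829 = 143985 W
P_out = 134000 W
Losses = P_in − P_out = 143985 − 134000 = 9985 W

9.99 kW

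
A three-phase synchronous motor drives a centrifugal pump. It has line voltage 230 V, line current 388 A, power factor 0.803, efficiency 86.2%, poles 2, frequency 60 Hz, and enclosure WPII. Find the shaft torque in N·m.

284 N·m

P_in = √3·V·I·cosφ = 1.732 × 230 × 388 × 0.803 = 124115 W
P_out = η·P_in = 0.862 × 124115 = 106987 W
n = n_s = 120×60/2 = 3600 rpm (synchronous)
ω = 2π×3600/60 = 377 rad/s
τ = P_out/ω = 106987/377 = 284 N·m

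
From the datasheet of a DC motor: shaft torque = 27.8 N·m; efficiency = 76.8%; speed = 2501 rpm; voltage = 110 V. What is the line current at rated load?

86.2 A

ω = 2π×2501/60 = 261.9 rad/s; P_out = τω = 27.8 × 261.9 = 7281 W
P_in = P_out / η = 7281 / 0.768 = 9480 W
I = P_in / V = 9480 / 110 = 86.2 A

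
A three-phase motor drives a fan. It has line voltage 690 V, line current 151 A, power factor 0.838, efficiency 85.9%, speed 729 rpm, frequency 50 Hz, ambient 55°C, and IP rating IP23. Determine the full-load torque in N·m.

P_in = √3·V·I·cosφ = 1.732 × 690 × 151 × 0.838 = 151223 W
P_out = η·P_in = 0.859 × 151223 = 129901 W
n = 729 rpm
ω = 2π×729/60 = 76.34 rad/s
τ = P_out/ω = 129901/76.34 = 1700 N·m

1700 N·m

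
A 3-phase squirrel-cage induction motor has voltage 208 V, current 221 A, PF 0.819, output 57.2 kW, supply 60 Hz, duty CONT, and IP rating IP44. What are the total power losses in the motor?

8010 W

P_in = √3·V·I·cosφ = 1.732×208×221×0.819 = 65206 W
P_out = 57200 W
Losses = P_in − P_out = 65206 − 57200 = 8006 W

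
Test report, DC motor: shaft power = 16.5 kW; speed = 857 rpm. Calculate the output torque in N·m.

ω = 2π × 857/60 = 89.74 rad/s
τ = P/ω = 16500/89.74 = 184 N·m

184 N·m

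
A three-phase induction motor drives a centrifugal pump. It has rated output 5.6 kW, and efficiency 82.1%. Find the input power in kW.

P_out = 5600 W
P_in = P_out/η = 5600/0.821 = 6821 W = 6.82 kW

6.82 kW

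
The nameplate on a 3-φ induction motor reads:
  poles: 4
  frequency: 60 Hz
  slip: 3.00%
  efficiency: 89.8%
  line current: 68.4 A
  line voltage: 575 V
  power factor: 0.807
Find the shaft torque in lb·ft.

P_in = √3·V·I·cosφ = 1.732 × 575 × 68.4 × 0.807 = 54972 W
P_out = η·P_in = 0.898 × 54972 = 49365 W
n_s = 120×60/4 = 1800 rpm; n = 1800×(1−0.03) = 1746 rpm
ω = 2π×1746/60 = 182.8 rad/s
τ = P_out/ω = 49365/182.8 = 270 N·m
In lb·ft: 270/1.356 = 199 lb·ft

199 lb·ft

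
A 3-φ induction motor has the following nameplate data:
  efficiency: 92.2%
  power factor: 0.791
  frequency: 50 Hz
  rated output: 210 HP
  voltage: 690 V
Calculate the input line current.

180 A

P_out = 210 × 746 = 156660 W
P_in = P_out / η = 156660 / 0.922 = 169913 W
I_L = P_in / (√3·V_L·cosφ) = 169913 / (1.732 × 690 × 0.791) = 180 A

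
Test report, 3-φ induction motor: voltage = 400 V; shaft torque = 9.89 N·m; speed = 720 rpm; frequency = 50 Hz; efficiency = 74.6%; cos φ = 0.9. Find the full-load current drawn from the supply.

ω = 2π×720/60 = 75.4 rad/s; P_out = τω = 9.89 × 75.4 = 746 W
P_in = P_out / η = 746 / 0.746 = 1000 W
I_L = P_in / (√3·V_L·cosφ) = 1000 / (1.732 × 400 × 0.9) = 1.6 A

1.6 A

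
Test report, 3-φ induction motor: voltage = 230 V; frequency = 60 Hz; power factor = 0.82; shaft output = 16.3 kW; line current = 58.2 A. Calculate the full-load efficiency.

P_out = 16.3 kW = 16300 W
P_in = √3·V_L·I_L·cosφ = 1.732 × 230 × 58.2 × 0.82 = 19011 W
η = P_out / P_in = 16300 / 19011 = 0.857 = 85.7%

85.7 %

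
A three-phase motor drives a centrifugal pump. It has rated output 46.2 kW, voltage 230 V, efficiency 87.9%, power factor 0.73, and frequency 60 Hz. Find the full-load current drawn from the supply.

181 A

P_out = 46.2 kW = 46200 W
P_in = P_out / η = 46200 / 0.879 = 52560 W
I_L = P_in / (√3·V_L·cosφ) = 52560 / (1.732 × 230 × 0.73) = 181 A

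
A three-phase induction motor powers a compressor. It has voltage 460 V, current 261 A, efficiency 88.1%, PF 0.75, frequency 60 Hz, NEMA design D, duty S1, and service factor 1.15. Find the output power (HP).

184 HP

P_in = √3·V·I·cosφ = 1.732 × 460 × 261 × 0.75 = 155958 W
P_out = η·P_in = 0.881 × 155958 = 137399 W
= 137399/746 = 184 HP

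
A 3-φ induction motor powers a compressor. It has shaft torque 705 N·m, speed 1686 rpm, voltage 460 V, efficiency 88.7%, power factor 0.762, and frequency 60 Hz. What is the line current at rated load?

ω = 2π×1686/60 = 176.6 rad/s; P_out = τω = 705 × 176.6 = 124503 W
P_in = P_out / η = 124503 / 0.887 = 140364 W
I_L = P_in / (√3·V_L·cosφ) = 140364 / (1.732 × 460 × 0.762) = 231 A

231 A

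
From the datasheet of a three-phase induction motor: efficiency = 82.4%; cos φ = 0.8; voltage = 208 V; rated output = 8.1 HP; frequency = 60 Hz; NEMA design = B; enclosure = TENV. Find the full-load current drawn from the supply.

25.4 A

P_out = 8.1 × 746 = 6043 W
P_in = P_out / η = 6043 / 0.824 = 7334 W
I_L = P_in / (√3·V_L·cosφ) = 7334 / (1.732 × 208 × 0.8) = 25.4 A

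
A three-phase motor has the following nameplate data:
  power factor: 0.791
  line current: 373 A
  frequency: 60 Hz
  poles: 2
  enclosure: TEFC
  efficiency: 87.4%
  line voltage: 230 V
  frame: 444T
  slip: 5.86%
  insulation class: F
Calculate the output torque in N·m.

P_in = √3·V·I·cosφ = 1.732 × 230 × 373 × 0.791 = 117533 W
P_out = η·P_in = 0.874 × 117533 = 102724 W
n_s = 120×60/2 = 3600 rpm; n = 3600×(1−0.0586) = 3389 rpm
ω = 2π×3389/60 = 354.9 rad/s
τ = P_out/ω = 102724/354.9 = 289 N·m

289 N·m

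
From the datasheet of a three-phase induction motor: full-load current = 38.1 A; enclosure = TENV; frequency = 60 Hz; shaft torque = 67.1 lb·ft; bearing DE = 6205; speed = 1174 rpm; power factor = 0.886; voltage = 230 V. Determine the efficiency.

83.2 %

τ = 67.1 lb·ft × 1.356 = 90.99 N·m
ω = 2π × 1174/60 = 122.9 rad/s; P_out = τω = 90.99 × 122.9 = 11183 W
P_in = √3·V_L·I_L·cosφ = 1.732 × 230 × 38.1 × 0.886 = 13447 W
η = P_out / P_in = 11183 / 13447 = 0.832 = 83.2%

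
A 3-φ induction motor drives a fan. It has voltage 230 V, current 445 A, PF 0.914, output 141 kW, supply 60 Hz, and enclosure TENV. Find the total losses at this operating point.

21 kW

P_in = √3·V·I·cosφ = 1.732×230×445×0.914 = 162025 W
P_out = 141000 W
Losses = P_in − P_out = 162025 − 141000 = 21025 W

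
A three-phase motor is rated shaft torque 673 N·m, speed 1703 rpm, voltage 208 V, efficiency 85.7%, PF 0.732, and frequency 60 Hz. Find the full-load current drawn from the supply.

531 A

ω = 2π×1703/60 = 178.3 rad/s; P_out = τω = 673 × 178.3 = 119996 W
P_in = P_out / η = 119996 / 0.857 = 140019 W
I_L = P_in / (√3·V_L·cosφ) = 140019 / (1.732 × 208 × 0.732) = 531 A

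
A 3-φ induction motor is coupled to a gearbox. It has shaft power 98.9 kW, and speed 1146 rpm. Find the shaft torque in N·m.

ω = 2π × 1146/60 = 120 rad/s
τ = P/ω = 98900/120 = 824 N·m

824 N·m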